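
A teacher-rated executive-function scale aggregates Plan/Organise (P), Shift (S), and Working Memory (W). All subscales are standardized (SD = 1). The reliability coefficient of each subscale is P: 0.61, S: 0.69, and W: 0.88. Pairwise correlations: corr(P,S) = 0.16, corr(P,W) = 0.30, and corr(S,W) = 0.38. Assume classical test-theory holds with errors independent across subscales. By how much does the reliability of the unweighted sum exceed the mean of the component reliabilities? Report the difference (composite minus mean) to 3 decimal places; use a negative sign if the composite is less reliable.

0.098

Var(sum) = 3 + 1.68 = 4.68; true-score variance = 2.18 + 1.68 = 3.86; composite reliability = 0.8248.
Mean component reliability = 0.7267.
Difference = 0.8248 − 0.7267 = 0.098.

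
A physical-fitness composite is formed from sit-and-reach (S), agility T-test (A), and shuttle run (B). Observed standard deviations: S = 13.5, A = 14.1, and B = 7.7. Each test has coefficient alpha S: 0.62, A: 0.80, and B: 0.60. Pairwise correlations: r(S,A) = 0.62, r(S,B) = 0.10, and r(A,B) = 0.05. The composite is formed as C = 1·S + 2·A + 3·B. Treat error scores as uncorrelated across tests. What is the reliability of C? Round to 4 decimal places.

Var(C) = 13.5² + 2²·14.1² + 3²·7.7² + 2·[2·13.5·14.1·0.62 + 3·13.5·7.7·0.10 + 6·14.1·7.7·0.05] = 1511.1 + 599.58 = 2110.68.
With uncorrelated errors the cross-covariances are all true-score covariance, so they carry over unchanged; only the diagonal terms shrink to ρᵢσᵢ².
True-score variance = [13.5²·0.62 + 2²·14.1²·0.80 + 3²·7.7²·0.60] + 599.58 = 1069.35 + 599.58 = 1668.93.
Reliability = 1668.93 / 2110.68 = 0.7907.

0.7907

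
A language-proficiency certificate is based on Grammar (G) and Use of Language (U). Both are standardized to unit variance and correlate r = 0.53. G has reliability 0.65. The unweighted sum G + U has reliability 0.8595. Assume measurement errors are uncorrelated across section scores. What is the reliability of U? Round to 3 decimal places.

Var(G+U) = 2 + 2·0.53 = 3.060.
True-score variance = ρ_G + ρ_U + 2·0.53, so 0.8595 = (0.65 + ρ_U + 1.06) / 3.060.
ρ_U = 0.8595·3.060 − 0.65 − 1.06 = 0.920.

0.920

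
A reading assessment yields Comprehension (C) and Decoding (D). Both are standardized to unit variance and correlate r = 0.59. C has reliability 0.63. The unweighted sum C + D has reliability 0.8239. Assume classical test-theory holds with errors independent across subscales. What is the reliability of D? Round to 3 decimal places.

0.810

Var(C+D) = 2 + 2·0.59 = 3.180.
True-score variance = ρ_C + ρ_D + 2·0.59, so 0.8239 = (0.63 + ρ_D + 1.18) / 3.180.
ρ_D = 0.8239·3.180 − 0.63 − 1.18 = 0.810.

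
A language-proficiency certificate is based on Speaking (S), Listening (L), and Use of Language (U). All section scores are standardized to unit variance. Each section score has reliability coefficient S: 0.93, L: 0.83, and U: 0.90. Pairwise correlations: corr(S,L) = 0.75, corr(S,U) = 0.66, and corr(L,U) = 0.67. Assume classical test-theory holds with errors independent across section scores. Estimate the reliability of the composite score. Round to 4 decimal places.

Var(S+L+U) = 3 + 2·[0.75 + 0.66 + 0.67] = 3 + 4.16 = 7.16.
Under uncorrelated errors the observed covariances equal the true-score covariances, so only the own-variance terms attenuate.
True-score variance = [0.93 + 0.83 + 0.90] + 4.16 = 2.66 + 4.16 = 6.82.
Reliability = 6.82 / 7.16 = 0.9525.

0.9525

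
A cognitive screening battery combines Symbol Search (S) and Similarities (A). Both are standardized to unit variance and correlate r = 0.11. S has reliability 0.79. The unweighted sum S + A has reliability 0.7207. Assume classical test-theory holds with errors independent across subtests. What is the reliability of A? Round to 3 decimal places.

0.590

Var(S+A) = 2 + 2·0.11 = 2.220.
True-score variance = ρ_S + ρ_A + 2·0.11, so 0.7207 = (0.79 + ρ_A + 0.22) / 2.220.
ρ_A = 0.7207·2.220 − 0.79 − 0.22 = 0.590.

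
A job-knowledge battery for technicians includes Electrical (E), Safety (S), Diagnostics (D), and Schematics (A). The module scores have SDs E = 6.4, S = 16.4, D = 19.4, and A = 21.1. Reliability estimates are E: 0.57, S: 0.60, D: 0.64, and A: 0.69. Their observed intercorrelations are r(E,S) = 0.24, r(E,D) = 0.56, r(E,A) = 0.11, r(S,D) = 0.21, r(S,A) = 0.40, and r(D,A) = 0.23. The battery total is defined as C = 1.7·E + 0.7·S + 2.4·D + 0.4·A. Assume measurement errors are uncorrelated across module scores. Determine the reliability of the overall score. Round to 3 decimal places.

Var(C) = 1.7²·6.4² + 0.7²·16.4² + 2.4²·19.4² + 0.4²·21.1² + 2·[1.19·6.4·16.4·0.24 + 4.08·6.4·19.4·0.56 + 0.68·6.4·21.1·0.11 + 1.68·16.4·19.4·0.21 + 0.28·16.4·21.1·0.40 + 0.96·19.4·21.1·0.23] = 2489.23 + 1130.29 = 3619.52.
With uncorrelated errors the cross-covariances are all true-score covariance, so they carry over unchanged; only the diagonal terms shrink to ρᵢσᵢ².
True-score variance = [1.7²·6.4²·0.57 + 0.7²·16.4²·0.60 + 2.4²·19.4²·0.64 + 0.4²·21.1²·0.69] + 1130.29 = 1583.11 + 1130.29 = 2713.4.
Reliability = 2713.4 / 3619.52 = 0.750.

0.750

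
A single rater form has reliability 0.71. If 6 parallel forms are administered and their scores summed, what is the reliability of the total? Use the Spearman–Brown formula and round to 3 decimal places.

ρ_k = kρ / (1 + (k−1)ρ) = 6·0.71 / (1 + 5·0.71) = 4.260 / 4.550 = 0.936.

0.936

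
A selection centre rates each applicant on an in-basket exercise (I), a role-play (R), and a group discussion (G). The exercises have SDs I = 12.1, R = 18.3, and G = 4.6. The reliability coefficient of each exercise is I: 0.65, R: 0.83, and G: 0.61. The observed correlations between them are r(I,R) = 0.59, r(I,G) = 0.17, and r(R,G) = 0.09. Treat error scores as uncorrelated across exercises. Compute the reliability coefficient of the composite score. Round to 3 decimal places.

Var(I+R+G) = 12.1² + 18.3² + 4.6² + 2·[12.1·18.3·0.59 + 12.1·4.6·0.17 + 18.3·4.6·0.09] = 502.46 + 295.364 = 797.824.
With uncorrelated errors the cross-covariances are all true-score covariance, so they carry over unchanged; only the diagonal terms shrink to ρᵢσᵢ².
True-score variance = [12.1²·0.65 + 18.3²·0.83 + 4.6²·0.61] + 295.364 = 386.033 + 295.364 = 681.397.
Reliability = 681.397 / 797.824 = 0.854.

0.854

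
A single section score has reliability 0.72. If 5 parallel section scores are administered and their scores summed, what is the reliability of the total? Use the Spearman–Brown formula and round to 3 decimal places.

ρ_k = kρ / (1 + (k−1)ρ) = 5·0.72 / (1 + 4·0.72) = 3.600 / 3.880 = 0.928.

0.928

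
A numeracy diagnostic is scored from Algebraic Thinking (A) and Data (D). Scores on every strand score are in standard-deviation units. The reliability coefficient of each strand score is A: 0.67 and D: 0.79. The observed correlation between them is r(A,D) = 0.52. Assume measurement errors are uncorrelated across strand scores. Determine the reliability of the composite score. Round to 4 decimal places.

0.8224

Var(A+D) = 2 + 2·[0.52] = 2 + 1.04 = 3.04.
With uncorrelated errors the cross-covariances are all true-score covariance, so they carry over unchanged; only the diagonal terms shrink to ρᵢσᵢ².
True-score variance = [0.67 + 0.79] + 1.04 = 1.46 + 1.04 = 2.5.
Reliability = 2.5 / 3.04 = 0.8224.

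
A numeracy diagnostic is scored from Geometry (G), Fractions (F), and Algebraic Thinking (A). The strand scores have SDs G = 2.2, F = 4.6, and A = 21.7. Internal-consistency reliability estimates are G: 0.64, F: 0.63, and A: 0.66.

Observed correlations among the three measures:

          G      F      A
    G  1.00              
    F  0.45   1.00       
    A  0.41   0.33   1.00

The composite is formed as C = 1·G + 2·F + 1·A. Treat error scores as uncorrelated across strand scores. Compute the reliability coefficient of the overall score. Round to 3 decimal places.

Var(C) = 2.2² + 2²·4.6² + 21.7² + 2·[2·2.2·4.6·0.45 + 2.2·21.7·0.41 + 2·4.6·21.7·0.33] = 560.37 + 189.125 = 749.495.
Under uncorrelated errors the observed covariances equal the true-score covariances, so only the own-variance terms attenuate.
True-score variance = [2.2²·0.64 + 2²·4.6²·0.63 + 21.7²·0.66] + 189.125 = 367.208 + 189.125 = 556.333.
Reliability = 556.333 / 749.495 = 0.742.

0.742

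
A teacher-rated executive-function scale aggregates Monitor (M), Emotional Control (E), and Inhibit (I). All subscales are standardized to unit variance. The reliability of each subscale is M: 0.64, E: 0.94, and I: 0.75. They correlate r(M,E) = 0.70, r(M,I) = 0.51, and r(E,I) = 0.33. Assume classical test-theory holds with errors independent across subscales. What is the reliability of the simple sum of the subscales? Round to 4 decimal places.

0.8898

Var(M+E+I) = 3 + 2·[0.70 + 0.51 + 0.33] = 3 + 3.08 = 6.08.
Because errors are independent across components, Cov(Tᵢ,Tⱼ) = Cov(Xᵢ,Xⱼ); the off-diagonal part of the true-score variance is the same as above.
True-score variance = [0.64 + 0.94 + 0.75] + 3.08 = 2.33 + 3.08 = 5.41.
Reliability = 5.41 / 6.08 = 0.8898.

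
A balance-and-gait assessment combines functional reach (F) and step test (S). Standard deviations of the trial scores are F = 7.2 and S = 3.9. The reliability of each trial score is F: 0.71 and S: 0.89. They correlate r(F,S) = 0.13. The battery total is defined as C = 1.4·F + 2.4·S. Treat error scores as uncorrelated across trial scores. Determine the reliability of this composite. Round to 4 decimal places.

Var(C) = 1.4²·7.2² + 2.4²·3.9² + 2·[3.36·7.2·3.9·0.13] = 189.216 + 24.5307 = 213.747.
With uncorrelated errors the cross-covariances are all true-score covariance, so they carry over unchanged; only the diagonal terms shrink to ρᵢσᵢ².
True-score variance = [1.4²·7.2²·0.71 + 2.4²·3.9²·0.89] + 24.5307 = 150.113 + 24.5307 = 174.644.
Reliability = 174.644 / 213.747 = 0.8171.

0.8171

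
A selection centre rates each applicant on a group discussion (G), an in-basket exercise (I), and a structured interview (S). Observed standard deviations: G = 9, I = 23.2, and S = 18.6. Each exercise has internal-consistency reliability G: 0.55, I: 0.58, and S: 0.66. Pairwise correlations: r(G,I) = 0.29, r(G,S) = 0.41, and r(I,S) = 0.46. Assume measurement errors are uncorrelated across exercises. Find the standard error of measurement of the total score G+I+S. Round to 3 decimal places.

Var(total) = 965.2 + 655.37 = 1620.57.
True-score variance = 585.063 + 655.37 = 1240.43, so reliability = 0.7654.
Error variance = 1620.57 − 1240.43 = 380.137; SEM = √380.137 = 19.497.

19.497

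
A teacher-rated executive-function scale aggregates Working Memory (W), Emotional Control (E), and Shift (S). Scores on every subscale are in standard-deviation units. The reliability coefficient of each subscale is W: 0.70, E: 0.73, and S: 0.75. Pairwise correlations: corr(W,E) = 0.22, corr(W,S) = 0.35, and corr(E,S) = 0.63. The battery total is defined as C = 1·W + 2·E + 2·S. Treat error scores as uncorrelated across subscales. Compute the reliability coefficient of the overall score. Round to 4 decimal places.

Var(C) = 1 + 2² + 2² + 2·[2·0.22 + 2·0.35 + 4·0.63] = 9 + 7.32 = 16.32.
Because errors are independent across components, Cov(Tᵢ,Tⱼ) = Cov(Xᵢ,Xⱼ); the off-diagonal part of the true-score variance is the same as above.
True-score variance = [0.70 + 2²·0.73 + 2²·0.75] + 7.32 = 6.62 + 7.32 = 13.94.
Reliability = 13.94 / 16.32 = 0.8542.

0.8542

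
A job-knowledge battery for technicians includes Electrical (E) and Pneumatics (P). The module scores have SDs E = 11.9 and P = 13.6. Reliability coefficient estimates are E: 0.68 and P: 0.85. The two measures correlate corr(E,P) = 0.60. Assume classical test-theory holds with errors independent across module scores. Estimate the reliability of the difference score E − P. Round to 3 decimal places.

Var(E−P) = 11.9² + 13.6² − 2·11.9·13.6·0.60 = 326.57 − 194.208 = 132.362.
Because errors are independent across components, Cov(Tᵢ,Tⱼ) = Cov(Xᵢ,Xⱼ); the off-diagonal part of the true-score variance is the same as above.
True-score variance = [11.9²·0.68 + 13.6²·0.85] − 194.208 = 253.511 − 194.208 = 59.3028.
Reliability = 59.3028 / 132.362 = 0.448.

0.448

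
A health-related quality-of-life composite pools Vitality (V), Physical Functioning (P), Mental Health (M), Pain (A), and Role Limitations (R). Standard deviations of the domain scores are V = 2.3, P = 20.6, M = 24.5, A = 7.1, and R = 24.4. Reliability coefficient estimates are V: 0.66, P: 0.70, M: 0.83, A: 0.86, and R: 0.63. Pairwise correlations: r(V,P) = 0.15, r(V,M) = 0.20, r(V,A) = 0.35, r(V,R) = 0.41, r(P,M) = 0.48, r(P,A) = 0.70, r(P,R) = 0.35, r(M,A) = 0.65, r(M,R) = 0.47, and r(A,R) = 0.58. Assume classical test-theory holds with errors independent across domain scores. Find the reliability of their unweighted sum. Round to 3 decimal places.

Var(V+P+M+A+R) = 2.3² + 20.6² + 24.5² + 7.1² + 24.4² + 2·[2.3·20.6·0.15 + 2.3·24.5·0.20 + 2.3·7.1·0.35 + 2.3·24.4·0.41 + 20.6·24.5·0.48 + 20.6·7.1·0.70 + 20.6·24.4·0.35 + 24.5·7.1·0.65 + 24.5·24.4·0.47 + 7.1·24.4·0.58] = 1675.67 + 2124.35 = 3800.02.
Because errors are independent across components, Cov(Tᵢ,Tⱼ) = Cov(Xᵢ,Xⱼ); the off-diagonal part of the true-score variance is the same as above.
True-score variance = [2.3²·0.66 + 20.6²·0.70 + 24.5²·0.83 + 7.1²·0.86 + 24.4²·0.63] + 2124.35 = 1217.18 + 2124.35 = 3341.53.
Reliability = 3341.53 / 3800.02 = 0.879.

0.879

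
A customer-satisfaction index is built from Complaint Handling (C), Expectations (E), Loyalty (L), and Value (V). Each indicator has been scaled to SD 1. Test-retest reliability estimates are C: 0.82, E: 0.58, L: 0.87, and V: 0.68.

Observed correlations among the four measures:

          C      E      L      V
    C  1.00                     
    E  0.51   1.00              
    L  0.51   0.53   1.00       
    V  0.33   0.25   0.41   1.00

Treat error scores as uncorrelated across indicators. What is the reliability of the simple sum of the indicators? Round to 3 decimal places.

0.884

Var(C+E+L+V) = 4 + 2·[0.51 + 0.51 + 0.33 + 0.53 + 0.25 + 0.41] = 4 + 5.08 = 9.08.
Because errors are independent across components, Cov(Tᵢ,Tⱼ) = Cov(Xᵢ,Xⱼ); the off-diagonal part of the true-score variance is the same as above.
True-score variance = [0.82 + 0.58 + 0.87 + 0.68] + 5.08 = 2.95 + 5.08 = 8.03.
Reliability = 8.03 / 9.08 = 0.884.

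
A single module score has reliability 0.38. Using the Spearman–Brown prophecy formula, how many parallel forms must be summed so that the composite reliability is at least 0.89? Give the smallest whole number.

k ≥ ρ*(1−ρ₁)/(ρ₁(1−ρ*)) = 0.89·0.62 / (0.38·0.11) = 13.201.
Smallest integer k = 14.

14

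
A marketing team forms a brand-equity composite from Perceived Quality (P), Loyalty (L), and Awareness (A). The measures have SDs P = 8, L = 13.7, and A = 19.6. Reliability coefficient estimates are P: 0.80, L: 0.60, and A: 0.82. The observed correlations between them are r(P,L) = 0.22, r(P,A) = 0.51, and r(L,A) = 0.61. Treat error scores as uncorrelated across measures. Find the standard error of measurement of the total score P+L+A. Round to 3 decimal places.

12.531

Var(total) = 635.85 + 535.754 = 1171.6.
True-score variance = 478.825 + 535.754 = 1014.58, so reliability = 0.8660.
Error variance = 1171.6 − 1014.58 = 157.025; SEM = √157.025 = 12.531.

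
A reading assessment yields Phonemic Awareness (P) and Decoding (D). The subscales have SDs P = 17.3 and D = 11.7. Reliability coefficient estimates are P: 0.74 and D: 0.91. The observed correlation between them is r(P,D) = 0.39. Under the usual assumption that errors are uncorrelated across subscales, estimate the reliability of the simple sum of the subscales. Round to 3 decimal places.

Var(P+D) = 17.3² + 11.7² + 2·[17.3·11.7·0.39] = 436.18 + 157.88 = 594.06.
Under uncorrelated errors the observed covariances equal the true-score covariances, so only the own-variance terms attenuate.
True-score variance = [17.3²·0.74 + 11.7²·0.91] + 157.88 = 346.044 + 157.88 = 503.924.
Reliability = 503.924 / 594.06 = 0.848.

0.848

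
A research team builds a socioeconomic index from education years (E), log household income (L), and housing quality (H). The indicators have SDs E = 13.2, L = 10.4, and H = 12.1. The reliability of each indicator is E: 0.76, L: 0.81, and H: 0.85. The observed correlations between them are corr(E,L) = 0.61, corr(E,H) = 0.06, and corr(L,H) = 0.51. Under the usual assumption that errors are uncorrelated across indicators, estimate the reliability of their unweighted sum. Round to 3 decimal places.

0.887

Var(E+L+H) = 13.2² + 10.4² + 12.1² + 2·[13.2·10.4·0.61 + 13.2·12.1·0.06 + 10.4·12.1·0.51] = 428.81 + 315.005 = 743.815.
Because errors are independent across components, Cov(Tᵢ,Tⱼ) = Cov(Xᵢ,Xⱼ); the off-diagonal part of the true-score variance is the same as above.
True-score variance = [13.2²·0.76 + 10.4²·0.81 + 12.1²·0.85] + 315.005 = 344.481 + 315.005 = 659.485.
Reliability = 659.485 / 743.815 = 0.887.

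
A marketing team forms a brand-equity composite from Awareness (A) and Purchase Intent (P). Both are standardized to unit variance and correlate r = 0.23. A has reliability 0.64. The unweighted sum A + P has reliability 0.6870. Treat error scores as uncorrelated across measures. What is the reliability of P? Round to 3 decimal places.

0.590

Var(A+P) = 2 + 2·0.23 = 2.460.
True-score variance = ρ_A + ρ_P + 2·0.23, so 0.6870 = (0.64 + ρ_P + 0.46) / 2.460.
ρ_P = 0.6870·2.460 − 0.64 − 0.46 = 0.590.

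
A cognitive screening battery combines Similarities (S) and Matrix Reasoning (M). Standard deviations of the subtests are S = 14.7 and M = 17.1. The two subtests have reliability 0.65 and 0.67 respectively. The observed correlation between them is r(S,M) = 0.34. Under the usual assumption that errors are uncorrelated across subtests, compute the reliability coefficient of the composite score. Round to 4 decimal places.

Var(S+M) = 14.7² + 17.1² + 2·[14.7·17.1·0.34] = 508.5 + 170.932 = 679.432.
With uncorrelated errors the cross-covariances are all true-score covariance, so they carry over unchanged; only the diagonal terms shrink to ρᵢσᵢ².
True-score variance = [14.7²·0.65 + 17.1²·0.67] + 170.932 = 336.373 + 170.932 = 507.305.
Reliability = 507.305 / 679.432 = 0.7467.

0.7467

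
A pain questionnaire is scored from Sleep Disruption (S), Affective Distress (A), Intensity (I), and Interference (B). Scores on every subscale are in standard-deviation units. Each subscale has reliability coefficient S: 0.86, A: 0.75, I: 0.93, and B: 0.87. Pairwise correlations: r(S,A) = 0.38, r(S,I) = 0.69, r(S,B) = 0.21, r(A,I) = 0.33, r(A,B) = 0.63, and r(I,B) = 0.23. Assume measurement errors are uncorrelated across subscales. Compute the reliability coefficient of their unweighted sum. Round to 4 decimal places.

0.9340

Var(S+A+I+B) = 4 + 2·[0.38 + 0.69 + 0.21 + 0.33 + 0.63 + 0.23] = 4 + 4.94 = 8.94.
Under uncorrelated errors the observed covariances equal the true-score covariances, so only the own-variance terms attenuate.
True-score variance = [0.86 + 0.75 + 0.93 + 0.87] + 4.94 = 3.41 + 4.94 = 8.35.
Reliability = 8.35 / 8.94 = 0.9340.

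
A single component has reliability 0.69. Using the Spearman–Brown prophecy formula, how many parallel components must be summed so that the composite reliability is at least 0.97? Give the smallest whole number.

k ≥ ρ*(1−ρ₁)/(ρ₁(1−ρ*)) = 0.97·0.31 / (0.69·0.03) = 14.527.
Smallest integer k = 15.

15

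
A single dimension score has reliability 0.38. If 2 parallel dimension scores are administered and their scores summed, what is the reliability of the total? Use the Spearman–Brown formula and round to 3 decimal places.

ρ_k = kρ / (1 + (k−1)ρ) = 2·0.38 / (1 + 1·0.38) = 0.760 / 1.380 = 0.551.

0.551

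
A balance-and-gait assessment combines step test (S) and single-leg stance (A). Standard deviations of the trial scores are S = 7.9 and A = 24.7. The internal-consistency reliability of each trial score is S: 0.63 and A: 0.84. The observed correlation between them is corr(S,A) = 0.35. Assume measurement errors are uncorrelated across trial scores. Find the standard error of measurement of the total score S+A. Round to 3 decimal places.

10.987

Var(total) = 672.5 + 136.591 = 809.091.
True-score variance = 551.794 + 136.591 = 688.385, so reliability = 0.8508.
Error variance = 809.091 − 688.385 = 120.706; SEM = √120.706 = 10.987.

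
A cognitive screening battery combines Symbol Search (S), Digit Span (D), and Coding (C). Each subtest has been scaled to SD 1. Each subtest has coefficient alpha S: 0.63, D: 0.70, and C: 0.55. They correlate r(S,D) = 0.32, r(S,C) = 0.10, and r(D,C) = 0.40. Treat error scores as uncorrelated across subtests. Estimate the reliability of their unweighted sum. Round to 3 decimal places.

0.759

Var(S+D+C) = 3 + 2·[0.32 + 0.10 + 0.40] = 3 + 1.64 = 4.64.
Because errors are independent across components, Cov(Tᵢ,Tⱼ) = Cov(Xᵢ,Xⱼ); the off-diagonal part of the true-score variance is the same as above.
True-score variance = [0.63 + 0.70 + 0.55] + 1.64 = 1.88 + 1.64 = 3.52.
Reliability = 3.52 / 4.64 = 0.759.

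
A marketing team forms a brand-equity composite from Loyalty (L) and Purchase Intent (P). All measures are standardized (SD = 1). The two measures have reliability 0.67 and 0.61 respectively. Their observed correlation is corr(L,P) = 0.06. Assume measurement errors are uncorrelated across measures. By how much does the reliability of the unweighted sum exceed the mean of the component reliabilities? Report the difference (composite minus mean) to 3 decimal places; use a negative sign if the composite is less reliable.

Var(sum) = 2 + 0.12 = 2.12; true-score variance = 1.28 + 0.12 = 1.4; composite reliability = 0.6604.
Mean component reliability = 0.6400.
Difference = 0.6604 − 0.6400 = 0.020.

0.020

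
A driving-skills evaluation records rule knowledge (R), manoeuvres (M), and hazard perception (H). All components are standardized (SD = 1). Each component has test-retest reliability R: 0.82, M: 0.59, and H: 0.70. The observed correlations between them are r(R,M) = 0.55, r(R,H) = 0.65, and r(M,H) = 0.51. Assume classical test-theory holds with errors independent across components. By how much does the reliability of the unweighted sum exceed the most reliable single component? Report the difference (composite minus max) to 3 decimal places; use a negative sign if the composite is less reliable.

0.041

Var(sum) = 3 + 3.42 = 6.42; true-score variance = 2.11 + 3.42 = 5.53; composite reliability = 0.8614.
Max component reliability = 0.8200.
Difference = 0.8614 − 0.8200 = 0.041.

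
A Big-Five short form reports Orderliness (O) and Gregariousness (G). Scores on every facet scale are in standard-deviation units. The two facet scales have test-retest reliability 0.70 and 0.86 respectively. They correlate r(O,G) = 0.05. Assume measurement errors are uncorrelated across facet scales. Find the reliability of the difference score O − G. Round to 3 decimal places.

0.768

Var(O−G) = 1 + 1 − 2·0.05 = 2 − 0.1 = 1.9.
Because errors are independent across components, Cov(Tᵢ,Tⱼ) = Cov(Xᵢ,Xⱼ); the off-diagonal part of the true-score variance is the same as above.
True-score variance = [0.70 + 0.86] − 0.1 = 1.56 − 0.1 = 1.46.
Reliability = 1.46 / 1.9 = 0.768.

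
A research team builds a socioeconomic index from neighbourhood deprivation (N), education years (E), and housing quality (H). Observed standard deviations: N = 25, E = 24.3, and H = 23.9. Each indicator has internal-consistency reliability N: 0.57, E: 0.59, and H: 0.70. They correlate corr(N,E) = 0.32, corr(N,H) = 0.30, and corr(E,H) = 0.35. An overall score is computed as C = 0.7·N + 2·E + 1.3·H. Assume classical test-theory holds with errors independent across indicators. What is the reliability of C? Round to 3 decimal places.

Var(C) = 0.7²·25² + 2²·24.3² + 1.3²·23.9² + 2·[1.4·25·24.3·0.32 + 0.91·25·23.9·0.30 + 2.6·24.3·23.9·0.35] = 3633.55 + 1927.56 = 5561.11.
Because errors are independent across components, Cov(Tᵢ,Tⱼ) = Cov(Xᵢ,Xⱼ); the off-diagonal part of the true-score variance is the same as above.
True-score variance = [0.7²·25²·0.57 + 2²·24.3²·0.59 + 1.3²·23.9²·0.70] + 1927.56 = 2243.86 + 1927.56 = 4171.42.
Reliability = 4171.42 / 5561.11 = 0.750.

0.750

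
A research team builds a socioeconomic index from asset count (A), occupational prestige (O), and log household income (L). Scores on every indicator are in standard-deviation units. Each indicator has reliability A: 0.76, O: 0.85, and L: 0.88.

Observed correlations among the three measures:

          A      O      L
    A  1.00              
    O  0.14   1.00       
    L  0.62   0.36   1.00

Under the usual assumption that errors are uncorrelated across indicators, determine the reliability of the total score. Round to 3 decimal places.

0.903

Var(A+O+L) = 3 + 2·[0.14 + 0.62 + 0.36] = 3 + 2.24 = 5.24.
Because errors are independent across components, Cov(Tᵢ,Tⱼ) = Cov(Xᵢ,Xⱼ); the off-diagonal part of the true-score variance is the same as above.
True-score variance = [0.76 + 0.85 + 0.88] + 2.24 = 2.49 + 2.24 = 4.73.
Reliability = 4.73 / 5.24 = 0.903.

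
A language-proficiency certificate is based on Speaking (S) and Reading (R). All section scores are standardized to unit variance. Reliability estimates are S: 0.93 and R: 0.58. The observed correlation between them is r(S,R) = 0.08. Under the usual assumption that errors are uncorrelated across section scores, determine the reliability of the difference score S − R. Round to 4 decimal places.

Var(S−R) = 1 + 1 − 2·0.08 = 2 − 0.16 = 1.84.
Under uncorrelated errors the observed covariances equal the true-score covariances, so only the own-variance terms attenuate.
True-score variance = [0.93 + 0.58] − 0.16 = 1.51 − 0.16 = 1.35.
Reliability = 1.35 / 1.84 = 0.7337.

0.7337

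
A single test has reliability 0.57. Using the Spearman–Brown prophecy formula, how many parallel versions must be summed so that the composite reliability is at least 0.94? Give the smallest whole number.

k ≥ ρ*(1−ρ₁)/(ρ₁(1−ρ*)) = 0.94·0.43 / (0.57·0.06) = 11.819.
Smallest integer k = 12.

12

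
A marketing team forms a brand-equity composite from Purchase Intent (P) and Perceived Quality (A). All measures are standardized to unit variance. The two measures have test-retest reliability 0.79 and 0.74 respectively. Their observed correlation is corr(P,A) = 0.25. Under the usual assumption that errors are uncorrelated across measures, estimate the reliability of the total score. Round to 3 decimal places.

0.812

Var(P+A) = 2 + 2·[0.25] = 2 + 0.5 = 2.5.
Because errors are independent across components, Cov(Tᵢ,Tⱼ) = Cov(Xᵢ,Xⱼ); the off-diagonal part of the true-score variance is the same as above.
True-score variance = [0.79 + 0.74] + 0.5 = 1.53 + 0.5 = 2.03.
Reliability = 2.03 / 2.5 = 0.812.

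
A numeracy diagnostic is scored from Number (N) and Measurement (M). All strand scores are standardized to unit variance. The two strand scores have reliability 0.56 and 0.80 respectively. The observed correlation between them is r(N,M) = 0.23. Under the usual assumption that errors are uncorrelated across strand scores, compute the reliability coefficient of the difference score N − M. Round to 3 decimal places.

Var(N−M) = 1 + 1 − 2·0.23 = 2 − 0.46 = 1.54.
Because errors are independent across components, Cov(Tᵢ,Tⱼ) = Cov(Xᵢ,Xⱼ); the off-diagonal part of the true-score variance is the same as above.
True-score variance = [0.56 + 0.80] − 0.46 = 1.36 − 0.46 = 0.9.
Reliability = 0.9 / 1.54 = 0.584.

0.584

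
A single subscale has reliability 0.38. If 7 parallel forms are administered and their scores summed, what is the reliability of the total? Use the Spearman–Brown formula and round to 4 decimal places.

ρ_k = kρ / (1 + (k−1)ρ) = 7·0.38 / (1 + 6·0.38) = 2.660 / 3.280 = 0.8110.

0.8110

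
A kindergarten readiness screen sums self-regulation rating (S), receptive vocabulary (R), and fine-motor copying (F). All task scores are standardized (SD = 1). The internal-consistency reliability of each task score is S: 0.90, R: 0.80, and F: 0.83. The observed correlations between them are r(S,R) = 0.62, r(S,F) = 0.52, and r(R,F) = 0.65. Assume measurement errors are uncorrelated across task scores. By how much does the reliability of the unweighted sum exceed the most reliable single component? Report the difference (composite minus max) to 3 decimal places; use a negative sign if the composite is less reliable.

0.029

Var(sum) = 3 + 3.58 = 6.58; true-score variance = 2.53 + 3.58 = 6.11; composite reliability = 0.9286.
Max component reliability = 0.9000.
Difference = 0.9286 − 0.9000 = 0.029.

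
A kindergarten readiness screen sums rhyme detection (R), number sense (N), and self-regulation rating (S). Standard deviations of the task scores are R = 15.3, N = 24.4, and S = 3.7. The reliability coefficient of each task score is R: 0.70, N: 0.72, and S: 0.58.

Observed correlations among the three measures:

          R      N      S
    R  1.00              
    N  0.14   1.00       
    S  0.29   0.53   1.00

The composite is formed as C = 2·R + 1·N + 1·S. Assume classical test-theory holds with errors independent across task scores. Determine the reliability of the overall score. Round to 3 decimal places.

Var(C) = 2²·15.3² + 24.4² + 3.7² + 2·[2·15.3·24.4·0.14 + 2·15.3·3.7·0.29 + 24.4·3.7·0.53] = 1545.41 + 370.424 = 1915.83.
With uncorrelated errors the cross-covariances are all true-score covariance, so they carry over unchanged; only the diagonal terms shrink to ρᵢσᵢ².
True-score variance = [2²·15.3²·0.70 + 24.4²·0.72 + 3.7²·0.58] + 370.424 = 1092.05 + 370.424 = 1462.47.
Reliability = 1462.47 / 1915.83 = 0.763.

0.763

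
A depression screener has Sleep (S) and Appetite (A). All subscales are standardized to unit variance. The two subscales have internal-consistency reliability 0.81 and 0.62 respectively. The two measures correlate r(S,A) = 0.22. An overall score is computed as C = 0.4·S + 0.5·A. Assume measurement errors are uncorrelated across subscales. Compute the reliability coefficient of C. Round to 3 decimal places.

Var(C) = 0.4² + 0.5² + 2·[0.2·0.22] = 0.41 + 0.088 = 0.498.
With uncorrelated errors the cross-covariances are all true-score covariance, so they carry over unchanged; only the diagonal terms shrink to ρᵢσᵢ².
True-score variance = [0.4²·0.81 + 0.5²·0.62] + 0.088 = 0.2846 + 0.088 = 0.3726.
Reliability = 0.3726 / 0.498 = 0.748.

0.748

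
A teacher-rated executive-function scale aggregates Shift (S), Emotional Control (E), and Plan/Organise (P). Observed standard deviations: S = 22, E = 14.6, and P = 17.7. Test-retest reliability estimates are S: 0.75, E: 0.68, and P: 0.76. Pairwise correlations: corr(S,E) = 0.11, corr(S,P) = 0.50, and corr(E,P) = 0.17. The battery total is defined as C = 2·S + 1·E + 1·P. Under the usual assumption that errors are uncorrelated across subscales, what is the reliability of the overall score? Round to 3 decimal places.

Var(C) = 2²·22² + 14.6² + 17.7² + 2·[2·22·14.6·0.11 + 2·22·17.7·0.50 + 14.6·17.7·0.17] = 2462.45 + 1007.99 = 3470.44.
Because errors are independent across components, Cov(Tᵢ,Tⱼ) = Cov(Xᵢ,Xⱼ); the off-diagonal part of the true-score variance is the same as above.
True-score variance = [2²·22²·0.75 + 14.6²·0.68 + 17.7²·0.76] + 1007.99 = 1835.05 + 1007.99 = 2843.04.
Reliability = 2843.04 / 3470.44 = 0.819.

0.819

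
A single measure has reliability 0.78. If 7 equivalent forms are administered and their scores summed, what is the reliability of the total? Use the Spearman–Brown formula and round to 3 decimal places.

0.961

ρ_k = kρ / (1 + (k−1)ρ) = 7·0.78 / (1 + 6·0.78) = 5.460 / 5.680 = 0.961.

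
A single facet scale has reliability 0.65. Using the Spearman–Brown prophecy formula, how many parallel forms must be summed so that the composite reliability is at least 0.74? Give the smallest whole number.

2

k ≥ ρ*(1−ρ₁)/(ρ₁(1−ρ*)) = 0.74·0.35 / (0.65·0.26) = 1.533.
Smallest integer k = 2.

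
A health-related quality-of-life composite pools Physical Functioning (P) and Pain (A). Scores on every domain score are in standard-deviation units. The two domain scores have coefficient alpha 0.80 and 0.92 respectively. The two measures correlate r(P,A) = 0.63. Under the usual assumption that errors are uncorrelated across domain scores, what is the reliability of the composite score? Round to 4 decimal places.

Var(P+A) = 2 + 2·[0.63] = 2 + 1.26 = 3.26.
Because errors are independent across components, Cov(Tᵢ,Tⱼ) = Cov(Xᵢ,Xⱼ); the off-diagonal part of the true-score variance is the same as above.
True-score variance = [0.80 + 0.92] + 1.26 = 1.72 + 1.26 = 2.98.
Reliability = 2.98 / 3.26 = 0.9141.

0.9141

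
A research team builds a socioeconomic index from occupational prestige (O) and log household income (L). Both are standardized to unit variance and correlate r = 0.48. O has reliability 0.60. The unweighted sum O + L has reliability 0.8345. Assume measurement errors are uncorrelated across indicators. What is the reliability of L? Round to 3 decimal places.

Var(O+L) = 2 + 2·0.48 = 2.960.
True-score variance = ρ_O + ρ_L + 2·0.48, so 0.8345 = (0.60 + ρ_L + 0.96) / 2.960.
ρ_L = 0.8345·2.960 − 0.60 − 0.96 = 0.910.

0.910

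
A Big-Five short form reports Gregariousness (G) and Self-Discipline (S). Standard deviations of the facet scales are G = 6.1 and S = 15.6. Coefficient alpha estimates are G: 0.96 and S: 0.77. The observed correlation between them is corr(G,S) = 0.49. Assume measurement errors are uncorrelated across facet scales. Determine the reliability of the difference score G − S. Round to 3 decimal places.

Var(G−S) = 6.1² + 15.6² − 2·6.1·15.6·0.49 = 280.57 − 93.2568 = 187.313.
With uncorrelated errors the cross-covariances are all true-score covariance, so they carry over unchanged; only the diagonal terms shrink to ρᵢσᵢ².
True-score variance = [6.1²·0.96 + 15.6²·0.77] − 93.2568 = 223.109 − 93.2568 = 129.852.
Reliability = 129.852 / 187.313 = 0.693.

0.693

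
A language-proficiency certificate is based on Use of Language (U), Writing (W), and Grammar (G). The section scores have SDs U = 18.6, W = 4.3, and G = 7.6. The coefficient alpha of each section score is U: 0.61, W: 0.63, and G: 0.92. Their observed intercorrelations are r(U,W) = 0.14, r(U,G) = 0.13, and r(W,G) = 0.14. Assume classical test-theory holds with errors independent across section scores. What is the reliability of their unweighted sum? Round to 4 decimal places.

Var(U+W+G) = 18.6² + 4.3² + 7.6² + 2·[18.6·4.3·0.14 + 18.6·7.6·0.13 + 4.3·7.6·0.14] = 422.21 + 68.2984 = 490.508.
Because errors are independent across components, Cov(Tᵢ,Tⱼ) = Cov(Xᵢ,Xⱼ); the off-diagonal part of the true-score variance is the same as above.
True-score variance = [18.6²·0.61 + 4.3²·0.63 + 7.6²·0.92] + 68.2984 = 275.824 + 68.2984 = 344.122.
Reliability = 344.122 / 490.508 = 0.7016.

0.7016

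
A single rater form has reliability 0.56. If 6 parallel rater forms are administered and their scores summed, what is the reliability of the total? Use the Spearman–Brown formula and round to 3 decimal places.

0.884

ρ_k = kρ / (1 + (k−1)ρ) = 6·0.56 / (1 + 5·0.56) = 3.360 / 3.800 = 0.884.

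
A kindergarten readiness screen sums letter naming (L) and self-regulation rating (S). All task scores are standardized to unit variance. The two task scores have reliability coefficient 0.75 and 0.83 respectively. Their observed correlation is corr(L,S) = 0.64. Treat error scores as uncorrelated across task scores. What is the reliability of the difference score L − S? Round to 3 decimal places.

0.417

Var(L−S) = 1 + 1 − 2·0.64 = 2 − 1.28 = 0.72.
With uncorrelated errors the cross-covariances are all true-score covariance, so they carry over unchanged; only the diagonal terms shrink to ρᵢσᵢ².
True-score variance = [0.75 + 0.83] − 1.28 = 1.58 − 1.28 = 0.3.
Reliability = 0.3 / 0.72 = 0.417.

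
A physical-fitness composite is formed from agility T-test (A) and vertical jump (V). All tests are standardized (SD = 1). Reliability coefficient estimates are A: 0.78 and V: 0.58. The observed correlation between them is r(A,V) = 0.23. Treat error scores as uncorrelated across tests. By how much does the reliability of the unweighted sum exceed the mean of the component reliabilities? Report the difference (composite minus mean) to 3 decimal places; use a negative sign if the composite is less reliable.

0.060

Var(sum) = 2 + 0.46 = 2.46; true-score variance = 1.36 + 0.46 = 1.82; composite reliability = 0.7398.
Mean component reliability = 0.6800.
Difference = 0.7398 − 0.6800 = 0.060.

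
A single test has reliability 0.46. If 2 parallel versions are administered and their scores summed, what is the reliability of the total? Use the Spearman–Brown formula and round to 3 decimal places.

0.630

ρ_k = kρ / (1 + (k−1)ρ) = 2·0.46 / (1 + 1·0.46) = 0.920 / 1.460 = 0.630.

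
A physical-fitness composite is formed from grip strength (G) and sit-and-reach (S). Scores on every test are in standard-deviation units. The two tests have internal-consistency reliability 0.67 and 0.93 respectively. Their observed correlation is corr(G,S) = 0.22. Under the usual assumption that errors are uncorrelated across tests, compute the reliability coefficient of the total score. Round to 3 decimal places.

0.836

Var(G+S) = 2 + 2·[0.22] = 2 + 0.44 = 2.44.
With uncorrelated errors the cross-covariances are all true-score covariance, so they carry over unchanged; only the diagonal terms shrink to ρᵢσᵢ².
True-score variance = [0.67 + 0.93] + 0.44 = 1.6 + 0.44 = 2.04.
Reliability = 2.04 / 2.44 = 0.836.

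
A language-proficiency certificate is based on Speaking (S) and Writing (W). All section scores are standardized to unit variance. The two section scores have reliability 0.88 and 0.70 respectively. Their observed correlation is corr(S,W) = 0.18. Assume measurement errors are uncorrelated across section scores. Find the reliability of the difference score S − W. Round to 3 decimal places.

0.744

Var(S−W) = 1 + 1 − 2·0.18 = 2 − 0.36 = 1.64.
With uncorrelated errors the cross-covariances are all true-score covariance, so they carry over unchanged; only the diagonal terms shrink to ρᵢσᵢ².
True-score variance = [0.88 + 0.70] − 0.36 = 1.58 − 0.36 = 1.22.
Reliability = 1.22 / 1.64 = 0.744.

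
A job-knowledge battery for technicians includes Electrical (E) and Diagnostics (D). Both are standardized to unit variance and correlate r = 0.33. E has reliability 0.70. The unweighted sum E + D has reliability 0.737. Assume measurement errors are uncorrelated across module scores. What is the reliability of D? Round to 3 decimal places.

0.600

Var(E+D) = 2 + 2·0.33 = 2.660.
True-score variance = ρ_E + ρ_D + 2·0.33, so 0.737 = (0.70 + ρ_D + 0.66) / 2.660.
ρ_D = 0.737·2.660 − 0.70 − 0.66 = 0.600.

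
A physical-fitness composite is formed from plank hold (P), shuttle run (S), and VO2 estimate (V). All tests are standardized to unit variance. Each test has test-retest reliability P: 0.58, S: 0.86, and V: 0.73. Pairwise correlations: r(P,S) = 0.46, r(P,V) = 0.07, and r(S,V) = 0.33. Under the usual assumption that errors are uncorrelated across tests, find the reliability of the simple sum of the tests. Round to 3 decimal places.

0.824

Var(P+S+V) = 3 + 2·[0.46 + 0.07 + 0.33] = 3 + 1.72 = 4.72.
Because errors are independent across components, Cov(Tᵢ,Tⱼ) = Cov(Xᵢ,Xⱼ); the off-diagonal part of the true-score variance is the same as above.
True-score variance = [0.58 + 0.86 + 0.73] + 1.72 = 2.17 + 1.72 = 3.89.
Reliability = 3.89 / 4.72 = 0.824.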